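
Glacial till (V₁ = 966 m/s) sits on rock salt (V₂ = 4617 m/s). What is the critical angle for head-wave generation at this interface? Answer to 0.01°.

Critical incidence: sin θ_c = V₁/V₂ = 966/4617 = 0.2092.
θ_c = arcsin 0.2092 = 12.08°.

12.08°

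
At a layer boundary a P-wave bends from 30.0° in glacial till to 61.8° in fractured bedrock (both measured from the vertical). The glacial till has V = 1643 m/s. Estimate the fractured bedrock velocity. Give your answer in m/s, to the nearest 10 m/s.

2900 m/s

Snell's law: sin 30.0°/V₁ = sin 61.8°/V₂.
V₂ = V₁·sin 61.8°/sin 30.0° = 1643 × 1.7626 = 2895.96 m/s.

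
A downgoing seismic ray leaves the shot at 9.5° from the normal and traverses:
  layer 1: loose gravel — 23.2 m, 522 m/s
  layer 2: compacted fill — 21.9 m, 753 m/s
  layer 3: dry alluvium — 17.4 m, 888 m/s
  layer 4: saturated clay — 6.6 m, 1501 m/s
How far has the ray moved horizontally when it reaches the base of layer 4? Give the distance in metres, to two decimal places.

17.90 m

Apply Snell's law at each interface; in layer i the horizontal offset is hᵢ·tan θᵢ.
Layer 1: θ = 9.50°; offset = 23.2·tan 9.50° = 3.8823 m.
Layer 2: sin θ = 753·sin 9.5°/522 = 0.2381, θ = 13.77°; offset = 21.9·tan 13.77° = 5.3685 m.
Layer 3: sin θ = 888·sin 9.5°/522 = 0.2808, θ = 16.31°; offset = 17.4·tan 16.31° = 5.0902 m.
Layer 4: sin θ = 1501·sin 9.5°/522 = 0.4746, θ = 28.33°; offset = 6.6·tan 28.33° = 3.5586 m.
Total horizontal offset = 17.8996 m.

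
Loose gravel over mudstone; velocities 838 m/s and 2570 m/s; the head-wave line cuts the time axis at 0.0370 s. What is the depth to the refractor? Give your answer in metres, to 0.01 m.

θ_c = arcsin(838/2570) = 19.03°; cos θ_c = 0.9453.
tᵢ = 2h cos θ_c/V₁ ⇒ h = tᵢ·V₁/(2 cos θ_c) = 0.037·838/(2·0.9453) = 16.40 m.

16.40 m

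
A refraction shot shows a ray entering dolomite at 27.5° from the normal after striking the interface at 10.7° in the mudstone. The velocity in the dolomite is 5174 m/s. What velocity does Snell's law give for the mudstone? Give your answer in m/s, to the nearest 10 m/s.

2080 m/s

Snell's law: sin 10.7°/V₁ = sin 27.5°/V₂.
V₁ = V₂·sin 10.7°/sin 27.5° = 5174 × 0.4021 = 2080.44 m/s.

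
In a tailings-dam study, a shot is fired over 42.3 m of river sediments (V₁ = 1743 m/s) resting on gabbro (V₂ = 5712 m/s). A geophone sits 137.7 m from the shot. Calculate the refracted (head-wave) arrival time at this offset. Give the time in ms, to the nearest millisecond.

t = x/V₂ + 2h·√(V₂²−V₁²)/(V₁V₂).
√(V₂²−V₁²) = √(5712²−1743²) = 5439.6 m/s; delay term = 2·42.3·5439.6/(1743·5712) = 0.04622 s.
t = 137.7/5712 + 0.04622 = 0.07033 s.

70 ms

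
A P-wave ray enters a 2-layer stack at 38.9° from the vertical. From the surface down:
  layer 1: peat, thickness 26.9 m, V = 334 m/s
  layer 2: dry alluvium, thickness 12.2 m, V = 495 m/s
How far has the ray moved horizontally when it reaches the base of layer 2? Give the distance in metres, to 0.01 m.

52.74 m

Apply Snell's law at each interface; in layer i the horizontal offset is hᵢ·tan θᵢ.
Layer 1: θ = 38.90°; offset = 26.9·tan 38.90° = 21.7056 m.
Layer 2: sin θ = 495·sin 38.9°/334 = 0.9307, θ = 68.54°; offset = 12.2·tan 68.54° = 31.0327 m.
Total horizontal offset = 52.7382 m.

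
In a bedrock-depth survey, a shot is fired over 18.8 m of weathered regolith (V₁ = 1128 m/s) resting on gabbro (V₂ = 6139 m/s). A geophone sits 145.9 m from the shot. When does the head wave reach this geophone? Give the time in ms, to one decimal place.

θ_c = arcsin(V₁/V₂) = arcsin(1128/6139) = 10.59°, cos θ_c = 0.9830.
Intercept time tᵢ = 2h cos θ_c / V₁ = 2·18.8·0.9830/1128 = 0.03277 s.
t = x/V₂ + tᵢ = 145.9/6139 + 0.03277 = 0.05653 s.

56.5 ms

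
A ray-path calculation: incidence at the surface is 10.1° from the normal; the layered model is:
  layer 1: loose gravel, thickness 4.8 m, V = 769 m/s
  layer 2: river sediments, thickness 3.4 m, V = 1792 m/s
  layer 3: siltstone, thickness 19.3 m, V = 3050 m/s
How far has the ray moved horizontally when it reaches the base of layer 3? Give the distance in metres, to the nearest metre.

21 m

Apply Snell's law at each interface; in layer i the horizontal offset is hᵢ·tan θᵢ.
Layer 1: θ = 10.10°; offset = 4.8·tan 10.10° = 0.855 m.
Layer 2: sin θ = 1792·sin 10.1°/769 = 0.4087, θ = 24.12°; offset = 3.4·tan 24.12° = 1.522 m.
Layer 3: sin θ = 3050·sin 10.1°/769 = 0.6955, θ = 44.07°; offset = 19.3·tan 44.07° = 18.683 m.
Total horizontal offset = 21.061 m.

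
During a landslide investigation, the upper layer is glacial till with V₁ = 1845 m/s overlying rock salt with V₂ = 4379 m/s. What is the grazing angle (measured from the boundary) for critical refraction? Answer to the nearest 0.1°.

65.1°

Critical incidence: sin θ_c = V₁/V₂ = 1845/4379 = 0.4213.
θ_c = arcsin 0.4213 = 24.92°.
Measured from the interface: 90° − 24.92° = 65.08°.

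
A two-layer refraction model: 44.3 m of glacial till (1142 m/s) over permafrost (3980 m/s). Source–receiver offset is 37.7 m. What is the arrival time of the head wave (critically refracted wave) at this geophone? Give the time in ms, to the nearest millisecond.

84 ms

θ_c = arcsin(V₁/V₂) = arcsin(1142/3980) = 16.67°, cos θ_c = 0.9580.
Intercept time tᵢ = 2h cos θ_c / V₁ = 2·44.3·0.9580/1142 = 0.07432 s.
t = x/V₂ + tᵢ = 37.7/3980 + 0.07432 = 0.08379 s.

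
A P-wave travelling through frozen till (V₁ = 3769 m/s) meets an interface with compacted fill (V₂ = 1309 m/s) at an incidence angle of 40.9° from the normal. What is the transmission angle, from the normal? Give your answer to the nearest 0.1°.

sin θ₁/V₁ = sin θ₂/V₂ ⇒ sin θ₂ = 1309·sin 40.9°/3769 = 1309·0.6547/3769 = 0.2274.
θ₂ = arcsin 0.2274 = 13.14° from the normal.

13.1°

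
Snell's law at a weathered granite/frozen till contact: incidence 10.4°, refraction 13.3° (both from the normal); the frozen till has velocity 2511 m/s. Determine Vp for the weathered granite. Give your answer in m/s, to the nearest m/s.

sin 10.4° = 0.1805; sin 13.3° = 0.2300.
V₁ = V₂·(sin θ₁/sin θ₂) = 2511·(0.1805/0.2300) = 1970.37 m/s.

1970 m/s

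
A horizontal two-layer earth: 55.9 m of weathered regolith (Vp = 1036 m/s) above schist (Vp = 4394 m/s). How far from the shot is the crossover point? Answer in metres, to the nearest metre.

142 m

θ_c = arcsin(1036/4394) = 13.64°, so cos θ_c = 0.9718 and tᵢ = 2h cos θ_c/V₁ = 0.1049 s.
At crossover x/V₁ = x/V₂ + tᵢ ⇒ x = tᵢ/(1/V₁ − 1/V₂) = 0.10487/(9.6525e-04 − 2.2758e-04) = 142.17 m.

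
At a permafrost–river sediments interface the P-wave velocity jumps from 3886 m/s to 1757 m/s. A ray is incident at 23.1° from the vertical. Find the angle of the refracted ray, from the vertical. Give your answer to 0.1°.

Snell's law: sin θ₂ = (V₂/V₁)·sin θ₁ = (1757/3886)·sin 23.1° = 0.1774.
θ₂ = sin⁻¹(0.1774) = 10.22° (from vertical).

10.2°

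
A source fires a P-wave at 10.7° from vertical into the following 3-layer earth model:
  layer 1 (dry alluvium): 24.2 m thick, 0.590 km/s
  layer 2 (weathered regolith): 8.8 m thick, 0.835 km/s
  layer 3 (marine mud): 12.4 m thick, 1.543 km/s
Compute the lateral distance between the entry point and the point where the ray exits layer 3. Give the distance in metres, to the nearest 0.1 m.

p = sin θ₁/V₁ = sin 10.7°/0.590 = 3.1469e-01 s/km is conserved through the stack.
Layer 1: θ = 10.70°; offset = 24.2·tan 10.70° = 4.573 m.
Layer 2: sin θ = p·0.835 = 0.2628 → θ = 15.23°; offset = 8.8·tan 15.23° = 2.397 m.
Layer 3: sin θ = p·1.543 = 0.4856 → θ = 29.05°; offset = 12.4·tan 29.05° = 6.887 m.
Σ offsets = 13.857 m.

13.9 m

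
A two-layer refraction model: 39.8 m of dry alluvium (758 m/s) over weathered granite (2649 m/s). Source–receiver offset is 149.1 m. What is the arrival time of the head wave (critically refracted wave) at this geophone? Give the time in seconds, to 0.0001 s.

t = x/V₂ + 2h·√(V₂²−V₁²)/(V₁V₂).
√(V₂²−V₁²) = √(2649²−758²) = 2538.2 m/s; delay term = 2·39.8·2538.2/(758·2649) = 0.10062 s.
t = 149.1/2649 + 0.10062 = 0.15691 s.

0.1569 s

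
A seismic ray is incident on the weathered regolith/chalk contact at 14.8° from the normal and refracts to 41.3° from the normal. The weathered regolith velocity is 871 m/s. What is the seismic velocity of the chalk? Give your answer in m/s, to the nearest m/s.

sin 14.8° = 0.2554; sin 41.3° = 0.6600.
V₂ = V₁·(sin θ₂/sin θ₁) = 871·(0.6600/0.2554) = 2250.42 m/s.

2250 m/s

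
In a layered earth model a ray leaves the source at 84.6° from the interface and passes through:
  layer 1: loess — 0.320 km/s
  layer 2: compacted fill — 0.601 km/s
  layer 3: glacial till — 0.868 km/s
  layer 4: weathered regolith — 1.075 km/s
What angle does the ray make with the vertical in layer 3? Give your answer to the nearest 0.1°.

From the normal: θ₁ = 90° − 84.6° = 5.4°.
Snell's law across each interface conserves sin θ / V, so sin θ_3 = V_3·sin θ₁/V₁.
sin θ_3 = 0.868 × sin 5.4° / 0.320 = 0.2553.
θ_3 = arcsin 0.2553 = 14.79°.

14.8°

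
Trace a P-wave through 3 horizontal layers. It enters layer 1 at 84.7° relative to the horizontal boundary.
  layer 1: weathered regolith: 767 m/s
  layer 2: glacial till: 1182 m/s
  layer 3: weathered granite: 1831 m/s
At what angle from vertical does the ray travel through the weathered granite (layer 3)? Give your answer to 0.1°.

12.7°

From the normal: θ₁ = 90° − 84.7° = 5.3°.
Ray parameter p = sin 5.3° / 767 = 1.2043e-04 s/m.
sin θ_3 = p·V_3 = 1.2043e-04 × 1831 = 0.2205.
θ_3 = arcsin 0.2205 = 12.74°.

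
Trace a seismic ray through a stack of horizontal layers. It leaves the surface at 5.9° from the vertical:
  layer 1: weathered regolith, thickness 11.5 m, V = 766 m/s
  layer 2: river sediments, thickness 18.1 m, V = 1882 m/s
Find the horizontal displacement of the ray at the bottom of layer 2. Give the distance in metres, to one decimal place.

5.9 m

Ray parameter p = sin 5.9° / 766 m/s = 1.3419e-04 s/m.
Layer 1: θ = 5.90°; offset = 11.5·tan 5.90° = 1.188 m.
Layer 2: sin θ = p·1882 = 0.2526 → θ = 14.63°; offset = 18.1·tan 14.63° = 4.724 m.
Total horizontal offset = 5.913 m.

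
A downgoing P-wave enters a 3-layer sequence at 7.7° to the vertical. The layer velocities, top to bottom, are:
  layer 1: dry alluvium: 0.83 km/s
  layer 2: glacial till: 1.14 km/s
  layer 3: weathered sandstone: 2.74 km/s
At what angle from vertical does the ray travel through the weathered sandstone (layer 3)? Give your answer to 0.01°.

Ray parameter p = sin 7.7° / 0.83 = 1.6143e-01 s/km.
sin θ_3 = p·V_3 = 1.6143e-01 × 2.74 = 0.4423.
θ_3 = arcsin 0.4423 = 26.25°.

26.25°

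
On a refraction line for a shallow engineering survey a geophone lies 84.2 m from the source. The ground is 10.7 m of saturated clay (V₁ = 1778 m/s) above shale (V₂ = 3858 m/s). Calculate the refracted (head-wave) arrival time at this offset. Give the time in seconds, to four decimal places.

θ_c = arcsin(V₁/V₂) = arcsin(1778/3858) = 27.44°, cos θ_c = 0.8875.
Intercept time tᵢ = 2h cos θ_c / V₁ = 2·10.7·0.8875/1778 = 0.01068 s.
t = x/V₂ + tᵢ = 84.2/3858 + 0.01068 = 0.03251 s.

0.0325 s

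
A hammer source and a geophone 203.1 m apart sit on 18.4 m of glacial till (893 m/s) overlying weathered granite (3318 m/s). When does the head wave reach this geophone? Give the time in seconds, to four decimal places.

θ_c = arcsin(V₁/V₂) = arcsin(893/3318) = 15.61°, cos θ_c = 0.9631.
Intercept time tᵢ = 2h cos θ_c / V₁ = 2·18.4·0.9631/893 = 0.03969 s.
t = x/V₂ + tᵢ = 203.1/3318 + 0.03969 = 0.10090 s.

0.1009 s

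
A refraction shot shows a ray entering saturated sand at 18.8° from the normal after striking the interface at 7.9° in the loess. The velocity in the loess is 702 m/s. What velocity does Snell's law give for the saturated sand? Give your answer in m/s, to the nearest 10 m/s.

1650 m/s

sin 7.9° = 0.1374; sin 18.8° = 0.3223.
V₂ = V₁·(sin θ₂/sin θ₁) = 702·(0.3223/0.1374) = 1645.98 m/s.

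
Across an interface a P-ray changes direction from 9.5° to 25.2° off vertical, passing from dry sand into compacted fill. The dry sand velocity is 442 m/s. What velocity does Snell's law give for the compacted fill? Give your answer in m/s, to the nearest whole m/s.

1140 m/s

Snell's law: sin 9.5°/V₁ = sin 25.2°/V₂.
V₂ = V₁·sin 25.2°/sin 9.5° = 442 × 2.5797 = 1140.24 m/s.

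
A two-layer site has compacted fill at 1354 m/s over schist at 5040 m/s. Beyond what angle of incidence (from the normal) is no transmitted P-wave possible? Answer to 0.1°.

15.6°

At critical incidence the refracted ray runs along the interface (θ₂ = 90°), so sin θ_c = V₁/V₂.
θ_c = arcsin(1354/5040) = arcsin 0.2687 = 15.58°.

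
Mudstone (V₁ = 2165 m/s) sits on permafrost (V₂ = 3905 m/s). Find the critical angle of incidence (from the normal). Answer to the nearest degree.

At critical incidence the refracted ray runs along the interface (θ₂ = 90°), so sin θ_c = V₁/V₂.
θ_c = arcsin(2165/3905) = arcsin 0.5544 = 33.67°.

34°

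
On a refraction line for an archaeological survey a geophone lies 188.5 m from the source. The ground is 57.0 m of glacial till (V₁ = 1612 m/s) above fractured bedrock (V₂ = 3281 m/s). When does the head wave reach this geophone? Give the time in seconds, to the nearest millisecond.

0.119 s

t = x/V₂ + 2h·√(V₂²−V₁²)/(V₁V₂).
√(V₂²−V₁²) = √(3281²−1612²) = 2857.7 m/s; delay term = 2·57.0·2857.7/(1612·3281) = 0.06160 s.
t = 188.5/3281 + 0.06160 = 0.11905 s.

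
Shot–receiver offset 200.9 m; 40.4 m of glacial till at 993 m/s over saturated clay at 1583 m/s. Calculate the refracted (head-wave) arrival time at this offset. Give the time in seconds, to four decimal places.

θ_c = arcsin(V₁/V₂) = arcsin(993/1583) = 38.85°, cos θ_c = 0.7788.
Intercept time tᵢ = 2h cos θ_c / V₁ = 2·40.4·0.7788/993 = 0.06337 s.
t = x/V₂ + tᵢ = 200.9/1583 + 0.06337 = 0.19028 s.

0.1903 s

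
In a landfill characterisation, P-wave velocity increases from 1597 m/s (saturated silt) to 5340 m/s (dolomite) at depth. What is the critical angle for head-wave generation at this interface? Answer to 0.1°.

17.4°

At critical incidence the refracted ray runs along the interface (θ₂ = 90°), so sin θ_c = V₁/V₂.
θ_c = arcsin(1597/5340) = arcsin 0.2991 = 17.40°.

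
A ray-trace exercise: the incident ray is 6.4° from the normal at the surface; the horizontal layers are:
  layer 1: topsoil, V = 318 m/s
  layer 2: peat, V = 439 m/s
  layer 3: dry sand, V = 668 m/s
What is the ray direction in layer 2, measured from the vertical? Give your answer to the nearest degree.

Snell's law across each interface conserves sin θ / V, so sin θ_2 = V_2·sin θ₁/V₁.
sin θ_2 = 439 × sin 6.4° / 318 = 0.1539.
θ_2 = 8.85° from the vertical.

9°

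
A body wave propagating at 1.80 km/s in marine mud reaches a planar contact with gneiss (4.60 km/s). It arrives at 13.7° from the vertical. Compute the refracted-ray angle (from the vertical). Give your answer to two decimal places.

37.25°

Snell's law: sin θ₂ = (V₂/V₁)·sin θ₁ = (4.60/1.80)·sin 13.7° = 0.6053.
θ₂ = sin⁻¹(0.6053) = 37.25° (from vertical).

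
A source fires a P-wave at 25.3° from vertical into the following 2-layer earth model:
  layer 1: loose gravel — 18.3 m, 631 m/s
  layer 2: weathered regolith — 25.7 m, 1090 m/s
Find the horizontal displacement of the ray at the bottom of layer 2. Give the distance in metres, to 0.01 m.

Apply Snell's law at each interface; in layer i the horizontal offset is hᵢ·tan θᵢ.
Layer 1: θ = 25.30°; offset = 18.3·tan 25.30° = 8.6504 m.
Layer 2: sin θ = 1090·sin 25.3°/631 = 0.7382, θ = 47.58°; offset = 25.7·tan 47.58° = 28.1258 m.
Total horizontal offset = 36.7762 m.

36.78 m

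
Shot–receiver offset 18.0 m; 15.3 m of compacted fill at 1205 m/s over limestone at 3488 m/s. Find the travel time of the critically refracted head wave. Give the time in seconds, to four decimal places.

0.0290 s

θ_c = arcsin(V₁/V₂) = arcsin(1205/3488) = 20.21°, cos θ_c = 0.9384.
Intercept time tᵢ = 2h cos θ_c / V₁ = 2·15.3·0.9384/1205 = 0.02383 s.
t = x/V₂ + tᵢ = 18.0/3488 + 0.02383 = 0.02899 s.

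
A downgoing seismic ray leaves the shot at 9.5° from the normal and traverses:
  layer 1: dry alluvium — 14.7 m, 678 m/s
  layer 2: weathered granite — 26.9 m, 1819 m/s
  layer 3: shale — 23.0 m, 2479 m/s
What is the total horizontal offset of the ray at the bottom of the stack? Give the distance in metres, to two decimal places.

Ray parameter p = sin 9.5° / 678 m/s = 2.4343e-04 s/m.
Layer 1: θ = 9.50°; offset = 14.7·tan 9.50° = 2.4599 m.
Layer 2: sin θ = p·1819 = 0.4428 → θ = 26.28°; offset = 26.9·tan 26.28° = 13.2849 m.
Layer 3: sin θ = p·2479 = 0.6035 → θ = 37.12°; offset = 23.0·tan 37.12° = 17.4067 m.
Σ offsets = 33.1515 m.

33.15 m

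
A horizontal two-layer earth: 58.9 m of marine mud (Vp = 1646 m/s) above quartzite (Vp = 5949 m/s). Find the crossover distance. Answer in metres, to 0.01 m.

156.50 m

θ_c = arcsin(1646/5949) = 16.06°, so cos θ_c = 0.9610 and tᵢ = 2h cos θ_c/V₁ = 0.0688 s.
At crossover x/V₁ = x/V₂ + tᵢ ⇒ x = tᵢ/(1/V₁ − 1/V₂) = 0.06877/(6.0753e-04 − 1.6810e-04) = 156.50 m.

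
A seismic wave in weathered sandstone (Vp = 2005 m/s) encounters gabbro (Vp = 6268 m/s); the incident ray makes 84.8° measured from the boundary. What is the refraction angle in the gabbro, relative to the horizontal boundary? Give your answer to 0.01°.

73.54°

Convert to the normal: θ₁ = 90° − 84.8° = 5.2°.
Snell's law: sin θ₂ = (V₂/V₁)·sin θ₁ = (6268/2005)·sin 5.2° = 0.2833.
θ₂ = arcsin 0.2833 = 16.46° from the normal.
From the interface: 90° − 16.46° = 73.54°.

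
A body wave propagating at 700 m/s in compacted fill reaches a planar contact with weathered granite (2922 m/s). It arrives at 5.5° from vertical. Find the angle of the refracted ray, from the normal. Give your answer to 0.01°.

sin θ₁/V₁ = sin θ₂/V₂ ⇒ sin θ₂ = 2922·sin 5.5°/700 = 2922·0.0958/700 = 0.4001.
θ₂ = sin⁻¹(0.4001) = 23.58° (from vertical).

23.58°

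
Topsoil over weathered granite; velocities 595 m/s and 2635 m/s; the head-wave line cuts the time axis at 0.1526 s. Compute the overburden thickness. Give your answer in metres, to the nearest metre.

h = tᵢ·V₁·V₂ / (2·√(V₂²−V₁²)).
√(V₂²−V₁²) = √(2635² − 595²) = 2566.9 m/s.
h = 0.1526 s × 595 × 2635 / (2 × 2566.9) = 46.60 m.

47 m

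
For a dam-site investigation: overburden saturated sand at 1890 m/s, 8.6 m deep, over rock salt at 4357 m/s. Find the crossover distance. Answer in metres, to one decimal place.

27.4 m

θ_c = arcsin(1890/4357) = 25.71°, so cos θ_c = 0.9010 and tᵢ = 2h cos θ_c/V₁ = 0.0082 s.
At crossover x/V₁ = x/V₂ + tᵢ ⇒ x = tᵢ/(1/V₁ − 1/V₂) = 0.00820/(5.2910e-04 − 2.2952e-04) = 27.37 m.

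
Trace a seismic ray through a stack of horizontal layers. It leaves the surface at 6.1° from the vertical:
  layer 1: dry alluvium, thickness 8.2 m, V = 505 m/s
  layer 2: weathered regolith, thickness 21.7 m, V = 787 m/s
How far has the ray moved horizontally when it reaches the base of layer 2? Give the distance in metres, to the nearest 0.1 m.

4.5 m

Apply Snell's law at each interface; in layer i the horizontal offset is hᵢ·tan θᵢ.
Layer 1: θ = 6.10°; offset = 8.2·tan 6.10° = 0.876 m.
Layer 2: sin θ = 787·sin 6.1°/505 = 0.1656, θ = 9.53°; offset = 21.7·tan 9.53° = 3.644 m.
Total horizontal offset = 4.520 m.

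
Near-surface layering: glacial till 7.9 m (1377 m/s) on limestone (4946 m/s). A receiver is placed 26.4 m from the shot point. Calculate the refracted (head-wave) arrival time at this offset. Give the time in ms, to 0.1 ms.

16.4 ms

t = x/V₂ + 2h·√(V₂²−V₁²)/(V₁V₂).
√(V₂²−V₁²) = √(4946²−1377²) = 4750.5 m/s; delay term = 2·7.9·4750.5/(1377·4946) = 0.01102 s.
t = 26.4/4946 + 0.01102 = 0.01636 s.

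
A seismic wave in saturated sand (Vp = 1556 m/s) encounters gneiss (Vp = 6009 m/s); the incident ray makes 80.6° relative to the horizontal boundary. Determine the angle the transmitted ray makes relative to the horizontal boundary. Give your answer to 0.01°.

50.90°

Convert to the normal: θ₁ = 90° − 80.6° = 9.4°.
Snell's law: sin θ₂ = (V₂/V₁)·sin θ₁ = (6009/1556)·sin 9.4° = 0.6307.
θ₂ = arcsin 0.6307 = 39.10° from the normal.
From the interface: 90° − 39.10° = 50.90°.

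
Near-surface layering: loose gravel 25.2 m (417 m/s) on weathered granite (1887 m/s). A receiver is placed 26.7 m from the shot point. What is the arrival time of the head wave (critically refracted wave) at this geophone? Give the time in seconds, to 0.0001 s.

0.1320 s

θ_c = arcsin(V₁/V₂) = arcsin(417/1887) = 12.77°, cos θ_c = 0.9753.
Intercept time tᵢ = 2h cos θ_c / V₁ = 2·25.2·0.9753/417 = 0.11788 s.
t = x/V₂ + tᵢ = 26.7/1887 + 0.11788 = 0.13202 s.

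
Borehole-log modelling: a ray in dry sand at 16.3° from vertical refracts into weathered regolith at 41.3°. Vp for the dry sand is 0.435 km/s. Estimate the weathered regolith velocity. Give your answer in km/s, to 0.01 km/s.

1.02 km/s

Snell's law: sin 16.3°/V₁ = sin 41.3°/V₂.
V₂ = V₁·sin 41.3°/sin 16.3° = 0.435 × 2.3515 = 1.02 km/s.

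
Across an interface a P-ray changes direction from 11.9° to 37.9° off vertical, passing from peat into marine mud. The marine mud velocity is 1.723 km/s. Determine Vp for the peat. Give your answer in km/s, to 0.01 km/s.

sin 11.9° = 0.2062; sin 37.9° = 0.6143.
V₁ = V₂·(sin θ₁/sin θ₂) = 1.723·(0.2062/0.6143) = 0.58 km/s.

0.58 km/s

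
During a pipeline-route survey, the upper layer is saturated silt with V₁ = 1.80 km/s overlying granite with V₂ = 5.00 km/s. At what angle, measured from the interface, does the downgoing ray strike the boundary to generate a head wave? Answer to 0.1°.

68.9°

Critical incidence: sin θ_c = V₁/V₂ = 1.80/5.00 = 0.3600.
θ_c = arcsin 0.3600 = 21.10°.
Measured from the interface: 90° − 21.10° = 68.90°.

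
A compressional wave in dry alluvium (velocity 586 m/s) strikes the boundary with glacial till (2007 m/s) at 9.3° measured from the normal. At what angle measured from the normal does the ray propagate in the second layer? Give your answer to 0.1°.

Snell's law: sin θ₂ = (V₂/V₁)·sin θ₁ = (2007/586)·sin 9.3° = 0.5535.
θ₂ = arcsin 0.5535 = 33.61° from the normal.

33.6°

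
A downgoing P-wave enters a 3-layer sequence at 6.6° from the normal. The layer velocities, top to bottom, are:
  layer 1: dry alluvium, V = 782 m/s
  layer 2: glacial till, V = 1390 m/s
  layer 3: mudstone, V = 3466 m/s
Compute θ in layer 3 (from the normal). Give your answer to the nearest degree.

31°

Ray parameter p = sin 6.6° / 782 = 1.4698e-04 s/m.
sin θ_3 = p·V_3 = 1.4698e-04 × 3466 = 0.5094.
θ_3 = arcsin 0.5094 = 30.63°.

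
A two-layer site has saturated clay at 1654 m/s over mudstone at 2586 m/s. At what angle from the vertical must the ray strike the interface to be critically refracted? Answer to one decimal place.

39.8°

Critical incidence: sin θ_c = V₁/V₂ = 1654/2586 = 0.6396.
θ_c = arcsin 0.6396 = 39.76°.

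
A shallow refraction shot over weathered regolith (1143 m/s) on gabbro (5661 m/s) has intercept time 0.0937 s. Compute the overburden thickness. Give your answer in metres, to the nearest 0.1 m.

54.7 m

θ_c = arcsin(1143/5661) = 11.65°; cos θ_c = 0.9794.
tᵢ = 2h cos θ_c/V₁ ⇒ h = tᵢ·V₁/(2 cos θ_c) = 0.0937·1143/(2·0.9794) = 54.68 m.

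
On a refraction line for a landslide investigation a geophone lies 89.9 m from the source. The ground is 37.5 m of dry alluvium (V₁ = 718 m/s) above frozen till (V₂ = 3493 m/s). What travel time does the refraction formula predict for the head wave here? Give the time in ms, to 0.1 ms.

θ_c = arcsin(V₁/V₂) = arcsin(718/3493) = 11.86°, cos θ_c = 0.9786.
Intercept time tᵢ = 2h cos θ_c / V₁ = 2·37.5·0.9786/718 = 0.10223 s.
t = x/V₂ + tᵢ = 89.9/3493 + 0.10223 = 0.12796 s.

128.0 ms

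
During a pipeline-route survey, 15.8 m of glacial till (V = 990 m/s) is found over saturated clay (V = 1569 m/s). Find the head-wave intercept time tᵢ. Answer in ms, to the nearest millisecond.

25 ms

θ_c = arcsin(V₁/V₂) = arcsin(990/1569) = 39.12°; cos θ_c = 0.7758.
tᵢ = 2h·cos θ_c / V₁ = 2·15.8·0.7758 / 990 = 0.02476 s.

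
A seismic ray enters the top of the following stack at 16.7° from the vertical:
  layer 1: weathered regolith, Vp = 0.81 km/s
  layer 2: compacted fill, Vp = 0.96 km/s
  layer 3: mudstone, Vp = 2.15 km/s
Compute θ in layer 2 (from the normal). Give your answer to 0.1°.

19.9°

Ray parameter p = sin 16.7° / 0.81 = 3.5477e-01 s/km.
sin θ_2 = p·V_2 = 3.5477e-01 × 0.96 = 0.3406.
θ_2 = arcsin 0.3406 = 19.91°.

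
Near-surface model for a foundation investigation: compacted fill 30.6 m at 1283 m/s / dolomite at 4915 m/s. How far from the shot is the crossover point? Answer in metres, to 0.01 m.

79.95 m

x_cross = 2h·√((V₂+V₁)/(V₂−V₁)).
(V₂+V₁)/(V₂−V₁) = (4915+1283)/(4915−1283) = 1.7065; √ = 1.3063.
x_cross = 2·30.6·1.3063 = 79.95 m.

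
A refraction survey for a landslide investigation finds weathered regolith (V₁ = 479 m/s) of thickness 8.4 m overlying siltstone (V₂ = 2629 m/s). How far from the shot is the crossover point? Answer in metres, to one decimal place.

θ_c = arcsin(479/2629) = 10.50°, so cos θ_c = 0.9833 and tᵢ = 2h cos θ_c/V₁ = 0.0345 s.
At crossover x/V₁ = x/V₂ + tᵢ ⇒ x = tᵢ/(1/V₁ − 1/V₂) = 0.03449/(2.0877e-03 − 3.8037e-04) = 20.20 m.

20.2 m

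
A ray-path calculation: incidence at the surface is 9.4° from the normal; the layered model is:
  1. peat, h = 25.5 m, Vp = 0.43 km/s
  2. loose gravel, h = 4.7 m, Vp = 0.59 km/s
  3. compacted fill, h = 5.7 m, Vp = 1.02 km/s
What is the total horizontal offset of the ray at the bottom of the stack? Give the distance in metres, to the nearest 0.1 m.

Apply Snell's law at each interface; in layer i the horizontal offset is hᵢ·tan θᵢ.
Layer 1: θ = 9.40°; offset = 25.5·tan 9.40° = 4.221 m.
Layer 2: sin θ = 0.59·sin 9.4°/0.43 = 0.2241, θ = 12.95°; offset = 4.7·tan 12.95° = 1.081 m.
Layer 3: sin θ = 1.02·sin 9.4°/0.43 = 0.3874, θ = 22.79°; offset = 5.7·tan 22.79° = 2.395 m.
Σ offsets = 7.698 m.

7.7 m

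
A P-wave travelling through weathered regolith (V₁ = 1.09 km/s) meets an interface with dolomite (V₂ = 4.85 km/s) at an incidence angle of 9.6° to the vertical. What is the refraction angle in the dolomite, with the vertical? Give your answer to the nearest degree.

Snell's law: sin θ₂ = (V₂/V₁)·sin θ₁ = (4.85/1.09)·sin 9.6° = 0.7420.
θ₂ = arcsin 0.7420 = 47.91° from the normal.

48°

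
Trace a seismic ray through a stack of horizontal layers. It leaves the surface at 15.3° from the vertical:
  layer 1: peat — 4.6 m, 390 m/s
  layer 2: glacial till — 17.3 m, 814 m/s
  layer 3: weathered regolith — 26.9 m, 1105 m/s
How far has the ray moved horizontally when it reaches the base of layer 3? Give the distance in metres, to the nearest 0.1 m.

43.0 m

Apply Snell's law at each interface; in layer i the horizontal offset is hᵢ·tan θᵢ.
Layer 1: θ = 15.30°; offset = 4.6·tan 15.30° = 1.258 m.
Layer 2: sin θ = 814·sin 15.3°/390 = 0.5508, θ = 33.42°; offset = 17.3·tan 33.42° = 11.415 m.
Layer 3: sin θ = 1105·sin 15.3°/390 = 0.7476, θ = 48.39°; offset = 26.9·tan 48.39° = 30.284 m.
Total horizontal offset = 42.957 m.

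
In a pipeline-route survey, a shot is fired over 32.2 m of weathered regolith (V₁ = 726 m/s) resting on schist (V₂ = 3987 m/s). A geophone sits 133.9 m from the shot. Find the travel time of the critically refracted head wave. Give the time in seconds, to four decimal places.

θ_c = arcsin(V₁/V₂) = arcsin(726/3987) = 10.49°, cos θ_c = 0.9833.
Intercept time tᵢ = 2h cos θ_c / V₁ = 2·32.2·0.9833/726 = 0.08722 s.
t = x/V₂ + tᵢ = 133.9/3987 + 0.08722 = 0.12081 s.

0.1208 s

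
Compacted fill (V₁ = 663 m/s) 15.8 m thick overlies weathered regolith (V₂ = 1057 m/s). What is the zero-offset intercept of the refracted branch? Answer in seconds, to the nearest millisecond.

0.037 s

tᵢ = 2h·√(V₂²−V₁²)/(V₁V₂).
√(V₂²−V₁²) = √(1057²−663²) = 823.2 m/s.
tᵢ = 2·15.8·823.2/(663·1057) = 0.03712 s.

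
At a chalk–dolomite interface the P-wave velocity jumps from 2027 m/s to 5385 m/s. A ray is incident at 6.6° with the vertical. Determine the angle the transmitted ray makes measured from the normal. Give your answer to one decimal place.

17.8°

Snell's law: sin θ₂ = (V₂/V₁)·sin θ₁ = (5385/2027)·sin 6.6° = 0.3053.
θ₂ = sin⁻¹(0.3053) = 17.78° (from vertical).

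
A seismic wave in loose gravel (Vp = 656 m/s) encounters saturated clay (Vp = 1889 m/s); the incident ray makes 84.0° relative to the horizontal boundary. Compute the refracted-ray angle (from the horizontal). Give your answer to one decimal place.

Angle from the normal: 90° − 84.0° = 6.0°.
Snell's law: sin θ₂ = (V₂/V₁)·sin θ₁ = (1889/656)·sin 6.0° = 0.3010.
θ₂ = arcsin 0.3010 = 17.52° from the normal.
From the interface: 90° − 17.52° = 72.48°.

72.5°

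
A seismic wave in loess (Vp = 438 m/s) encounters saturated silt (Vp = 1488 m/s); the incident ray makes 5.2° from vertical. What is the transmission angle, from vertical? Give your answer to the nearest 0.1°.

sin θ₁/V₁ = sin θ₂/V₂ ⇒ sin θ₂ = 1488·sin 5.2°/438 = 1488·0.0906/438 = 0.3079.
θ₂ = sin⁻¹(0.3079) = 17.93° (from vertical).

17.9°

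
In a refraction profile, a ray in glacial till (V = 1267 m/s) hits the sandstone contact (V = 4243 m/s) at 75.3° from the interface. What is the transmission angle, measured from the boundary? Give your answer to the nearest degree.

Angle from the normal: 90° − 75.3° = 14.7°.
Snell's law: sin θ₂ = (V₂/V₁)·sin θ₁ = (4243/1267)·sin 14.7° = 0.8498.
θ₂ = sin⁻¹(0.8498) = 58.19° (from vertical).
From the interface: 90° − 58.19° = 31.81°.

32°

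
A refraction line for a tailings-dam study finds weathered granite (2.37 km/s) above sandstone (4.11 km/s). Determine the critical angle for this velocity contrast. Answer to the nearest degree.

At critical incidence the refracted ray runs along the interface (θ₂ = 90°), so sin θ_c = V₁/V₂.
θ_c = arcsin(2.37/4.11) = arcsin 0.5766 = 35.21°.

35°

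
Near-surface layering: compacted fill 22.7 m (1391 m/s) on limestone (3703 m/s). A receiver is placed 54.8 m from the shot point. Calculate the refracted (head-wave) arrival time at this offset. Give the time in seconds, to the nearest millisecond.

0.045 s

t = x/V₂ + 2h·√(V₂²−V₁²)/(V₁V₂).
√(V₂²−V₁²) = √(3703²−1391²) = 3431.8 m/s; delay term = 2·22.7·3431.8/(1391·3703) = 0.03025 s.
t = 54.8/3703 + 0.03025 = 0.04505 s.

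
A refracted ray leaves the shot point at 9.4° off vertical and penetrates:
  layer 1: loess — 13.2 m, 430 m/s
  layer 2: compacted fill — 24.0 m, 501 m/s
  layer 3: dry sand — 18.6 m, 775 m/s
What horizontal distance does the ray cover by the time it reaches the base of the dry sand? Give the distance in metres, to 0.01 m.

12.57 m

Apply Snell's law at each interface; in layer i the horizontal offset is hᵢ·tan θᵢ.
Layer 1: θ = 9.40°; offset = 13.2·tan 9.40° = 2.1852 m.
Layer 2: sin θ = 501·sin 9.4°/430 = 0.1903, θ = 10.97°; offset = 24.0·tan 10.97° = 4.6521 m.
Layer 3: sin θ = 775·sin 9.4°/430 = 0.2944, θ = 17.12°; offset = 18.6·tan 17.12° = 5.7291 m.
Σ offsets = 12.5664 m.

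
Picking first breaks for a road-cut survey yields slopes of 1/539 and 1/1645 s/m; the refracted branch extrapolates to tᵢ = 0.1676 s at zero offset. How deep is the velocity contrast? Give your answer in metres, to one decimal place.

47.8 m

θ_c = arcsin(539/1645) = 19.13°; cos θ_c = 0.9448.
tᵢ = 2h cos θ_c/V₁ ⇒ h = tᵢ·V₁/(2 cos θ_c) = 0.1676·539/(2·0.9448) = 47.81 m.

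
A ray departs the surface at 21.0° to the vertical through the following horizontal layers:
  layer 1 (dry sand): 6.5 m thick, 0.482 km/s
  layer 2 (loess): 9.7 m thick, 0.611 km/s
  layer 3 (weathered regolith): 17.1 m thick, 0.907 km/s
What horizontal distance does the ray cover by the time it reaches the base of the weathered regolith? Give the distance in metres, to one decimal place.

23.1 m

Ray parameter p = sin 21.0° / 0.482 km/s = 7.4350e-01 s/km.
Layer 1: θ = 21.00°; offset = 6.5·tan 21.00° = 2.495 m.
Layer 2: sin θ = p·0.611 = 0.4543 → θ = 27.02°; offset = 9.7·tan 27.02° = 4.946 m.
Layer 3: sin θ = p·0.907 = 0.6744 → θ = 42.40°; offset = 17.1·tan 42.40° = 15.617 m.
Total horizontal offset = 23.058 m.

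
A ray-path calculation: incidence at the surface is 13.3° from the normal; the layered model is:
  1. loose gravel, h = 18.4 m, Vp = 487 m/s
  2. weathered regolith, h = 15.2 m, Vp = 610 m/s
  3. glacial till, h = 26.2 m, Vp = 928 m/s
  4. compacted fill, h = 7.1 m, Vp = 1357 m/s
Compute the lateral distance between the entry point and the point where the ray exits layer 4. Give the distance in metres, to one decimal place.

p = sin θ₁/V₁ = sin 13.3°/487 = 4.7238e-04 s/m is conserved through the stack.
Layer 1: θ = 13.30°; offset = 18.4·tan 13.30° = 4.350 m.
Layer 2: sin θ = p·610 = 0.2882 → θ = 16.75°; offset = 15.2·tan 16.75° = 4.574 m.
Layer 3: sin θ = p·928 = 0.4384 → θ = 26.00°; offset = 26.2·tan 26.00° = 12.779 m.
Layer 4: sin θ = p·1357 = 0.6410 → θ = 39.87°; offset = 7.1·tan 39.87° = 5.930 m.
Total horizontal offset = 27.632 m.

27.6 m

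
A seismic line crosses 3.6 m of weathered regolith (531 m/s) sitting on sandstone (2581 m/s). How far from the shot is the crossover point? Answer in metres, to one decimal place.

x_cross = 2h·√((V₂+V₁)/(V₂−V₁)).
(V₂+V₁)/(V₂−V₁) = (2581+531)/(2581−531) = 1.5180; √ = 1.2321.
x_cross = 2·3.6·1.2321 = 8.87 m.

8.9 m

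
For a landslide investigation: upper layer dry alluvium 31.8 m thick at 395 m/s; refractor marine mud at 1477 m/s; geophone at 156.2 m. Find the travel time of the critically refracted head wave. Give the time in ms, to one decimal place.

θ_c = arcsin(V₁/V₂) = arcsin(395/1477) = 15.51°, cos θ_c = 0.9636.
Intercept time tᵢ = 2h cos θ_c / V₁ = 2·31.8·0.9636/395 = 0.15515 s.
t = x/V₂ + tᵢ = 156.2/1477 + 0.15515 = 0.26090 s.

260.9 ms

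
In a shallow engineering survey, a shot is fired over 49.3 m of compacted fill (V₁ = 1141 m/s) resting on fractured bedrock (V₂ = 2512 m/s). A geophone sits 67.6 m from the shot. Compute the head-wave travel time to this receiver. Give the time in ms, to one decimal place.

103.9 ms

θ_c = arcsin(V₁/V₂) = arcsin(1141/2512) = 27.01°, cos θ_c = 0.8909.
Intercept time tᵢ = 2h cos θ_c / V₁ = 2·49.3·0.8909/1141 = 0.07699 s.
t = x/V₂ + tᵢ = 67.6/2512 + 0.07699 = 0.10390 s.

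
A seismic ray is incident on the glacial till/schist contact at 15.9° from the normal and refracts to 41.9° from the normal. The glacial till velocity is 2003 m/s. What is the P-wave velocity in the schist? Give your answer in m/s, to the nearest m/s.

Snell's law: sin 15.9°/V₁ = sin 41.9°/V₂.
V₂ = V₁·sin 41.9°/sin 15.9° = 2003 × 2.4377 = 4882.73 m/s.

4883 m/s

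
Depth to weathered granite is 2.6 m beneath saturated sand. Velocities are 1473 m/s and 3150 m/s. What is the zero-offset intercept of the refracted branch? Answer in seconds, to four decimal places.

0.0031 s

θ_c = arcsin(V₁/V₂) = arcsin(1473/3150) = 27.88°; cos θ_c = 0.8839.
tᵢ = 2h·cos θ_c / V₁ = 2·2.6·0.8839 / 1473 = 0.00312 s.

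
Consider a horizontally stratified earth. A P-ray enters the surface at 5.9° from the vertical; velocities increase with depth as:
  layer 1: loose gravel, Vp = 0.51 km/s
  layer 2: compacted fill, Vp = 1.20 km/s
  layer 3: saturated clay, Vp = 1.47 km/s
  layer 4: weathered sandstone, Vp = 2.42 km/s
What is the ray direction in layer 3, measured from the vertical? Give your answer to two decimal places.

Ray parameter p = sin 5.9° / 0.51 = 2.0155e-01 s/km.
sin θ_3 = p·V_3 = 2.0155e-01 × 1.47 = 0.2963.
θ_3 = 17.23° from the vertical.

17.23°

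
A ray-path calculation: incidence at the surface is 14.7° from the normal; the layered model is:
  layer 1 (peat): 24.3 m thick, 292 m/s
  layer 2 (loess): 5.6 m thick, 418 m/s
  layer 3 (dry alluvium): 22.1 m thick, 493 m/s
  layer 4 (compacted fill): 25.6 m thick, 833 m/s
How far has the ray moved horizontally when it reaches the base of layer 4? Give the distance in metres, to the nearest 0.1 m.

p = sin θ₁/V₁ = sin 14.7°/292 = 8.6903e-04 s/m is conserved through the stack.
Layer 1: θ = 14.70°; offset = 24.3·tan 14.70° = 6.375 m.
Layer 2: sin θ = p·418 = 0.3633 → θ = 21.30°; offset = 5.6·tan 21.30° = 2.183 m.
Layer 3: sin θ = p·493 = 0.4284 → θ = 25.37°; offset = 22.1·tan 25.37° = 10.479 m.
Layer 4: sin θ = p·833 = 0.7239 → θ = 46.38°; offset = 25.6·tan 46.38° = 26.862 m.
Summing the layer offsets gives 45.899 m.

45.9 m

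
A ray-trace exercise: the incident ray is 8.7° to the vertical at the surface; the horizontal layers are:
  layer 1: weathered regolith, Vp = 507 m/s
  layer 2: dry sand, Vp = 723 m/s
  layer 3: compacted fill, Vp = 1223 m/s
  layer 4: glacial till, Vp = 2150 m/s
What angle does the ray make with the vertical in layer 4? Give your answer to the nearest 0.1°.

39.9°

Snell's law across each interface conserves sin θ / V, so sin θ_4 = V_4·sin θ₁/V₁.
sin θ_4 = 2150 × sin 8.7° / 507 = 0.6414.
θ_4 = 39.90° from the vertical.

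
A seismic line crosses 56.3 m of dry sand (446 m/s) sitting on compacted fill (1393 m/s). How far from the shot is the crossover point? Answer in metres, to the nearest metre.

157 m

θ_c = arcsin(446/1393) = 18.67°, so cos θ_c = 0.9474 and tᵢ = 2h cos θ_c/V₁ = 0.2392 s.
At crossover x/V₁ = x/V₂ + tᵢ ⇒ x = tᵢ/(1/V₁ − 1/V₂) = 0.23918/(2.2422e-03 − 7.1788e-04) = 156.91 m.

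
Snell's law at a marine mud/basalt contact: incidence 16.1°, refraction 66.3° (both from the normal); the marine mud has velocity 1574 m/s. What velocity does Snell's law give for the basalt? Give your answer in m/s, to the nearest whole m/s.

5197 m/s

sin 16.1° = 0.2773; sin 66.3° = 0.9157.
V₂ = V₁·(sin θ₂/sin θ₁) = 1574·(0.9157/0.2773) = 5197.18 m/s.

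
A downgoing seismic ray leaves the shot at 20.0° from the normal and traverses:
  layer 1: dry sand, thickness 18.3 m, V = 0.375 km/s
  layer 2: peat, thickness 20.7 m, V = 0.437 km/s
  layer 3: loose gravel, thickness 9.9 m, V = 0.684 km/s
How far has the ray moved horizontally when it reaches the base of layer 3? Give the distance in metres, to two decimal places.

23.56 m

Apply Snell's law at each interface; in layer i the horizontal offset is hᵢ·tan θᵢ.
Layer 1: θ = 20.00°; offset = 18.3·tan 20.00° = 6.6607 m.
Layer 2: sin θ = 0.437·sin 20.0°/0.375 = 0.3986, θ = 23.49°; offset = 20.7·tan 23.49° = 8.9957 m.
Layer 3: sin θ = 0.684·sin 20.0°/0.375 = 0.6238, θ = 38.60°; offset = 9.9·tan 38.60° = 7.9023 m.
Total horizontal offset = 23.5587 m.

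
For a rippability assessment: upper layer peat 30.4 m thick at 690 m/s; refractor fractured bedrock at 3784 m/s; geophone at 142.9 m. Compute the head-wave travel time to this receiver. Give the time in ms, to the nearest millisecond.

124 ms

θ_c = arcsin(V₁/V₂) = arcsin(690/3784) = 10.51°, cos θ_c = 0.9832.
Intercept time tᵢ = 2h cos θ_c / V₁ = 2·30.4·0.9832/690 = 0.08664 s.
t = x/V₂ + tᵢ = 142.9/3784 + 0.08664 = 0.12440 s.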